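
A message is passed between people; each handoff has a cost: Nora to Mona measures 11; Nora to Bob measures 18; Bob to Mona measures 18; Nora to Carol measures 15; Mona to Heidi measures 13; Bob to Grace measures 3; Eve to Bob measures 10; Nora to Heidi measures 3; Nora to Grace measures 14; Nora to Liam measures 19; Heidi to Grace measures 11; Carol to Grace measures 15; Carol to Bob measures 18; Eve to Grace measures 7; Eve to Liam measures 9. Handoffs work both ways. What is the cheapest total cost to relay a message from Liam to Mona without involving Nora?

Comparing a few candidate routes:
Liam-Eve-Grace-Bob-Mona: 9 + 7 + 3 + 18 = 37
Liam-Eve-Bob-Grace-Heidi-Mona: 9 + 10 + 3 + 11 + 13 = 46
Liam-Eve-Grace-Heidi-Mona: 9 + 7 + 11 + 13 = 40
Liam-Eve-Grace-Carol-Bob-Mona: 9 + 7 + 15 + 18 + 18 = 67
Liam-Eve-Bob-Mona: 9 + 10 + 18 = 37
Best route has total 37.

37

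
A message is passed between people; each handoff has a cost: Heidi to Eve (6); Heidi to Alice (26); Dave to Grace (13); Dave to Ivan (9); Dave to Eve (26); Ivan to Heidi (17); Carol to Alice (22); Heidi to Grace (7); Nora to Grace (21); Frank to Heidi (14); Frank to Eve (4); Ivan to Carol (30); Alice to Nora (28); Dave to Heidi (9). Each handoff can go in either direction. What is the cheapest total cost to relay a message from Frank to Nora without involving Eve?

Checking several routes:
Frank→Heidi→Dave→Grace→Nora: 14 + 9 + 13 + 21 = 57
Frank→Heidi→Alice→Nora: 14 + 26 + 28 = 68
Frank→Heidi→Grace→Nora: 14 + 7 + 21 = 42
The minimum is 42.

42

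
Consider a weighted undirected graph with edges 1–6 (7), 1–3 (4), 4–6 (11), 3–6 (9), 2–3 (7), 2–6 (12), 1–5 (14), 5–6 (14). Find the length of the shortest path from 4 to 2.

23

Comparing a few candidate routes:
4→6→3→2: 11 + 9 + 7 = 27
4→6→1→3→2: 11 + 7 + 4 + 7 = 29
4→6→2: 11 + 12 = 23
The minimum is 23.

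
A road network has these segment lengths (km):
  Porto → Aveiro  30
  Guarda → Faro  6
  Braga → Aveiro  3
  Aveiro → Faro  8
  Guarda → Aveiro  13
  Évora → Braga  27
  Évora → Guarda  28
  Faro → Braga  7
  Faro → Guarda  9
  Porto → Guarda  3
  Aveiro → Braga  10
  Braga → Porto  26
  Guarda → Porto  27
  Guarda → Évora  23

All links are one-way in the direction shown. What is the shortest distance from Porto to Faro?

9

Checking several routes:
Porto→Aveiro→Faro: 30 + 8 = 38
Porto→Guarda→Aveiro→Faro: 3 + 13 + 8 = 24
Porto→Guarda→Faro: 3 + 6 = 9
The minimum is 9 km.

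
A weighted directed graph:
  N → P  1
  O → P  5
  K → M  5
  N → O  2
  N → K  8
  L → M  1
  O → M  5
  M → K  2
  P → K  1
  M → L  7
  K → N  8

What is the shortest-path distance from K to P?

9

Candidate routes:
K→N→O→P: 8 + 2 + 5 = 15
K→N→P: 8 + 1 = 9
Shortest: 9.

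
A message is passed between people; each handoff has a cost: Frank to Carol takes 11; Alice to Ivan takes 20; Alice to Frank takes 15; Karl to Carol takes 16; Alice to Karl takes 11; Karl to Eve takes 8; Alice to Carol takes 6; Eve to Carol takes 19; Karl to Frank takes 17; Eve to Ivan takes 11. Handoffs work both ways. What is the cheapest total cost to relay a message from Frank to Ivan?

A few of the Frank→Ivan routes:
Frank → Carol → Alice → Ivan: 11 + 6 + 20 = 37
Frank → Alice → Karl → Eve → Ivan: 15 + 11 + 8 + 11 = 45
Frank → Karl → Eve → Ivan: 17 + 8 + 11 = 36
Frank → Carol → Eve → Ivan: 11 + 19 + 11 = 41
Frank → Alice → Ivan: 15 + 20 = 35
Best route has total 35.

35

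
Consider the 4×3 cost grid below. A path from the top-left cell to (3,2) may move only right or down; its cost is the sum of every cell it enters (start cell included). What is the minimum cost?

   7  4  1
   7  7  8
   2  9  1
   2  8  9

30

Best path: [0,0] -> [0,1] -> [0,2] -> [1,2] -> [2,2] -> [3,2]
Cost: 7 + 4 + 1 + 8 + 1 + 9 = 30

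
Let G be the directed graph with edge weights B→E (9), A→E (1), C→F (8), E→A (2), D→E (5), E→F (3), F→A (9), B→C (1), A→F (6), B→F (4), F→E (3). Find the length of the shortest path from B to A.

9

Candidate routes:
B-F-E-A: 4 + 3 + 2 = 9
B-C-F-A: 1 + 8 + 9 = 18
B-E-F-A: 9 + 3 + 9 = 21
B-C-F-E-A: 1 + 8 + 3 + 2 = 14
B-E-A: 9 + 2 = 11
B-F-A: 4 + 9 = 13
Best route has total 9.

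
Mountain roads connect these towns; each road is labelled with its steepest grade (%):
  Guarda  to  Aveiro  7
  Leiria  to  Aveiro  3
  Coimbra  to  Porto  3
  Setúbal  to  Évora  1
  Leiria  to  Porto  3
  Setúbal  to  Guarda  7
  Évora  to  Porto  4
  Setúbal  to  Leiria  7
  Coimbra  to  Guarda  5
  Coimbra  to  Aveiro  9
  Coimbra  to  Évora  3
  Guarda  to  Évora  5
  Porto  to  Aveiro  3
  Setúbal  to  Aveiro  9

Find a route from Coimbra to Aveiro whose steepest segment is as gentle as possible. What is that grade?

3

Comparing a few candidate routes:
Coimbra-Porto-Aveiro: max(3, 3) = 3
Coimbra-Évora-Porto-Leiria-Aveiro: max(3, 4, 3, 3) = 4
Coimbra-Évora-Porto-Aveiro: max(3, 4, 3) = 4
Coimbra-Porto-Leiria-Aveiro: max(3, 3, 3) = 3
Coimbra-Guarda-Évora-Porto-Leiria-Aveiro: max(5, 5, 4, 3, 3) = 5
The minimum achievable maximum is 3%.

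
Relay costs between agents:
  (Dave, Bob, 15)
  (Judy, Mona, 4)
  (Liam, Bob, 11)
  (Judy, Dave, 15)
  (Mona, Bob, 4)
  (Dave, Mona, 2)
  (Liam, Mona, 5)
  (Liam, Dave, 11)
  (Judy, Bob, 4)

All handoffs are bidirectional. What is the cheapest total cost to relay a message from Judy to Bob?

Comparing a few candidate routes:
Judy → Mona → Bob: 4 + 4 = 8
Judy → Dave → Mona → Bob: 15 + 2 + 4 = 21
Judy → Mona → Liam → Bob: 4 + 5 + 11 = 20
Judy → Bob: 4
Best route has total 4.

4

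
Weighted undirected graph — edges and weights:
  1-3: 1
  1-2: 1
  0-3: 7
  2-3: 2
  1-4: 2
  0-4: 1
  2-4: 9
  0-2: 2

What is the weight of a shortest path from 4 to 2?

A few of the 4→2 routes:
4 → 1 → 2: 2 + 1 = 3
4 → 1 → 3 → 2: 2 + 1 + 2 = 5
4 → 0 → 2: 1 + 2 = 3
The minimum is 3.

3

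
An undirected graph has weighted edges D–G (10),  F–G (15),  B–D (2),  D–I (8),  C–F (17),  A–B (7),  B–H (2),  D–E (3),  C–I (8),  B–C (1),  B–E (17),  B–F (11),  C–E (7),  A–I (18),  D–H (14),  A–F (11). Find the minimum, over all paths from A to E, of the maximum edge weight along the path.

Comparing a few candidate routes:
A - B - D - E: max(7, 2, 3) = 7
A - B - D - I - C - E: max(7, 2, 8, 8, 7) = 8
A - B - C - I - D - E: max(7, 1, 8, 8, 3) = 8
A - B - C - E: max(7, 1, 7) = 7
Smallest bottleneck: 7.

7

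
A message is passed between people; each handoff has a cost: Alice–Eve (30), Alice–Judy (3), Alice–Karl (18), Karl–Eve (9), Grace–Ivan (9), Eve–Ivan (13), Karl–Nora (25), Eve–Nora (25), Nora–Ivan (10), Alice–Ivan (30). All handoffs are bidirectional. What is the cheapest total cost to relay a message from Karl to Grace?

Checking several routes:
Karl → Eve → Nora → Ivan → Grace: 9 + 25 + 10 + 9 = 53
Karl → Eve → Ivan → Grace: 9 + 13 + 9 = 31
Karl → Nora → Ivan → Grace: 25 + 10 + 9 = 44
The minimum is 31.

31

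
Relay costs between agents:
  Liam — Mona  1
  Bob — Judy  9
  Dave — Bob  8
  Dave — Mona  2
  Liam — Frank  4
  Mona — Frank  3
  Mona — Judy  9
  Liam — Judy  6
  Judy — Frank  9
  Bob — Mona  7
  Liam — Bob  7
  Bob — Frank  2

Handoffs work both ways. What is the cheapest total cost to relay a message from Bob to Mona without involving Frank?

Candidate routes:
Bob-Judy-Liam-Mona: 9 + 6 + 1 = 16
Bob-Dave-Mona: 8 + 2 = 10
Bob-Judy-Mona: 9 + 9 = 18
Bob-Mona: 7
Bob-Liam-Judy-Mona: 7 + 6 + 9 = 22
Bob-Liam-Mona: 7 + 1 = 8
The minimum is 7.

7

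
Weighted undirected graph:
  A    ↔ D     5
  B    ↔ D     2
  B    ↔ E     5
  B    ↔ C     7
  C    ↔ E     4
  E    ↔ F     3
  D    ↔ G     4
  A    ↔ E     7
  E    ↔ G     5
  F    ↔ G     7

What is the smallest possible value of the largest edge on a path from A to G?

5

Checking several routes:
A→D→G: max(5, 4) = 5
A→D→B→C→E→F→G: max(5, 2, 7, 4, 3, 7) = 7
A→D→B→E→F→G: max(5, 2, 5, 3, 7) = 7
A→D→B→E→G: max(5, 2, 5, 5) = 5
Smallest bottleneck: 5.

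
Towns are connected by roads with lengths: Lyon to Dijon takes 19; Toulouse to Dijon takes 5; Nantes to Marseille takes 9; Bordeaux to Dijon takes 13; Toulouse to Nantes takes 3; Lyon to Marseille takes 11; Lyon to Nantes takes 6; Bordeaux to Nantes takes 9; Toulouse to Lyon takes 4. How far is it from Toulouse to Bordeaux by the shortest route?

12

Checking several routes:
Toulouse-Lyon-Nantes-Bordeaux: 4 + 6 + 9 = 19
Toulouse-Lyon-Dijon-Bordeaux: 4 + 19 + 13 = 36
Toulouse-Dijon-Bordeaux: 5 + 13 = 18
Toulouse-Dijon-Lyon-Nantes-Bordeaux: 5 + 19 + 6 + 9 = 39
Toulouse-Nantes-Bordeaux: 3 + 9 = 12
Toulouse-Lyon-Marseille-Nantes-Bordeaux: 4 + 11 + 9 + 9 = 33
Best route has total 12.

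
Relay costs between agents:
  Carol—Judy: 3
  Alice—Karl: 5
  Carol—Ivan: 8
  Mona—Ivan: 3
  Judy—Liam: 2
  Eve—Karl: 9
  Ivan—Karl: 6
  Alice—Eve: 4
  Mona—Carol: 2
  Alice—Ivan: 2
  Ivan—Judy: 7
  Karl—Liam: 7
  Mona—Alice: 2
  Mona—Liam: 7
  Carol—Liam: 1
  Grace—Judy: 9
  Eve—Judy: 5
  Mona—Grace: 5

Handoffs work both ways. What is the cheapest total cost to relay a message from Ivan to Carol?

Checking several routes:
Ivan → Alice → Mona → Carol: 2 + 2 + 2 = 6
Ivan → Mona → Carol: 3 + 2 = 5
Ivan → Mona → Liam → Carol: 3 + 7 + 1 = 11
Ivan → Carol: 8
Ivan → Judy → Liam → Carol: 7 + 2 + 1 = 10
Ivan → Judy → Carol: 7 + 3 = 10
Shortest: 5.

5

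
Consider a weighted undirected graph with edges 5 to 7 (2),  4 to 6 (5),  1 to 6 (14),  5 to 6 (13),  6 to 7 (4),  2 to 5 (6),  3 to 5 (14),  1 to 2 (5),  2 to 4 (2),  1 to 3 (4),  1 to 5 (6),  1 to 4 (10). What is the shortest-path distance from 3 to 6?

Comparing a few candidate routes:
3-1-6: 4 + 14 = 18
3-1-5-7-6: 4 + 6 + 2 + 4 = 16
3-1-2-4-6: 4 + 5 + 2 + 5 = 16
Shortest: 16.

16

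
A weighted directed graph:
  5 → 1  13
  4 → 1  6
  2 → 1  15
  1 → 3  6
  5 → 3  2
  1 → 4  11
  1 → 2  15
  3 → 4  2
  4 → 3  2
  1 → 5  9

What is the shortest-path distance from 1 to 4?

Routes from 1 to 4:
1-5-3-4: 9 + 2 + 2 = 13
1-4: 11
1-3-4: 6 + 2 = 8
The minimum is 8.

8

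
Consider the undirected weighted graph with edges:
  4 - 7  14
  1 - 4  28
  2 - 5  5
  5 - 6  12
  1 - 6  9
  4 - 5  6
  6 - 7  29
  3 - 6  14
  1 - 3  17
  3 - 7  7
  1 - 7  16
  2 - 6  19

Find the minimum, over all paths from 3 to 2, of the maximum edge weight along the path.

Comparing a few candidate routes:
3→6→5→2: max(14, 12, 5) = 14
3→1→6→5→2: max(17, 9, 12, 5) = 17
3→6→1→7→4→5→2: max(14, 9, 16, 14, 6, 5) = 16
3→7→1→6→5→2: max(7, 16, 9, 12, 5) = 16
3→7→4→5→2: max(7, 14, 6, 5) = 14
The minimum achievable maximum is 14.

14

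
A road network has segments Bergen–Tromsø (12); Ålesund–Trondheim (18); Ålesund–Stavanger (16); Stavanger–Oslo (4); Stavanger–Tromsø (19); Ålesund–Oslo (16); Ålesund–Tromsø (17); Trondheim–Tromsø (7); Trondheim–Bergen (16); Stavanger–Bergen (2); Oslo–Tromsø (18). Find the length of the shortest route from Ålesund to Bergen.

18

Checking several routes:
Ålesund→Trondheim→Tromsø→Bergen: 18 + 7 + 12 = 37
Ålesund→Tromsø→Bergen: 17 + 12 = 29
Ålesund→Oslo→Stavanger→Bergen: 16 + 4 + 2 = 22
Ålesund→Trondheim→Bergen: 18 + 16 = 34
Ålesund→Stavanger→Bergen: 16 + 2 = 18
The minimum is 18 mi.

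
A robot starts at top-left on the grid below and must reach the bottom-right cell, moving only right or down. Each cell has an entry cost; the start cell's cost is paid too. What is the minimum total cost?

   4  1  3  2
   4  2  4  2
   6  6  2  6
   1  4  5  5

23

Path [0,0] -> [0,1] -> [0,2] -> [0,3] -> [1,3] -> [2,3] -> [3,3]: 4 + 1 + 3 + 2 + 2 + 6 + 5 = 23.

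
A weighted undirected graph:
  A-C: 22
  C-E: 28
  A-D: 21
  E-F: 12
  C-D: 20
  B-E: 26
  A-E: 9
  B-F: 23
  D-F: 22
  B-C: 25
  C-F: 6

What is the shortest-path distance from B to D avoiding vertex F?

45

Checking several routes:
B → E → C → D: 26 + 28 + 20 = 74
B → E → A → D: 26 + 9 + 21 = 56
B → E → A → C → D: 26 + 9 + 22 + 20 = 77
B → C → E → A → D: 25 + 28 + 9 + 21 = 83
B → C → D: 25 + 20 = 45
B → C → A → D: 25 + 22 + 21 = 68
Best route has total 45.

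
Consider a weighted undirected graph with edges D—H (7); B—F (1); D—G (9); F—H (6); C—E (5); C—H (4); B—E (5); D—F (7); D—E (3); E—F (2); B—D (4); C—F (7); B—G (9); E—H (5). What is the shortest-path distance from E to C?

5

A few of the E→C routes:
E -> D -> H -> C: 3 + 7 + 4 = 14
E -> B -> F -> C: 5 + 1 + 7 = 13
E -> C: 5
E -> F -> H -> C: 2 + 6 + 4 = 12
E -> H -> C: 5 + 4 = 9
E -> F -> C: 2 + 7 = 9
Shortest: 5.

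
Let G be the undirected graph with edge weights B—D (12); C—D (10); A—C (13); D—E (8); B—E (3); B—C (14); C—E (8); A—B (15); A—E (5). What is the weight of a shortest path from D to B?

Comparing a few candidate routes:
D → E → B: 8 + 3 = 11
D → C → E → B: 10 + 8 + 3 = 21
D → B: 12
D → C → B: 10 + 14 = 24
Best route has total 11.

11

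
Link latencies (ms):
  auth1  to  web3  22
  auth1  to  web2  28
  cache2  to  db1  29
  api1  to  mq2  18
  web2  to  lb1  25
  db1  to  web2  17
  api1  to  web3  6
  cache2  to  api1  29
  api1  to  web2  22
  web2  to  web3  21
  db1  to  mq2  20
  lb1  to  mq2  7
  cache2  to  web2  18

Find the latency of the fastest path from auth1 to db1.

45

Comparing a few candidate routes:
auth1-web2-db1: 28 + 17 = 45
auth1-web3-web2-db1: 22 + 21 + 17 = 60
auth1-web3-api1-mq2-db1: 22 + 6 + 18 + 20 = 66
auth1-web3-api1-web2-db1: 22 + 6 + 22 + 17 = 67
The minimum is 45 ms.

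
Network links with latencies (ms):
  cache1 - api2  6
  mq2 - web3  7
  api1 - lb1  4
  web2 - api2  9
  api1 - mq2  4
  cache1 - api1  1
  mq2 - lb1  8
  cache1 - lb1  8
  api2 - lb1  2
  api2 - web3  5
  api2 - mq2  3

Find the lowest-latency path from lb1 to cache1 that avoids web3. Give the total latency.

5

A few of the lb1→cache1 routes:
lb1-api2-cache1: 2 + 6 = 8
lb1-api1-cache1: 4 + 1 = 5
lb1-cache1: 8
lb1-mq2-api1-cache1: 8 + 4 + 1 = 13
lb1-api2-mq2-api1-cache1: 2 + 3 + 4 + 1 = 10
Shortest: 5 ms.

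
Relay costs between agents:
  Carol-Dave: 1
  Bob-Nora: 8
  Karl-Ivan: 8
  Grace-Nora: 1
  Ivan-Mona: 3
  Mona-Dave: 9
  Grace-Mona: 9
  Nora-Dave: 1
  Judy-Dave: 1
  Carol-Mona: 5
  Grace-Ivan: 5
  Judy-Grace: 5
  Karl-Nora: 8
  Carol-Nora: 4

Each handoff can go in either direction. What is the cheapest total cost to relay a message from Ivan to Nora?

6

A few of the Ivan→Nora routes:
Ivan-Mona-Carol-Dave-Nora: 3 + 5 + 1 + 1 = 10
Ivan-Grace-Nora: 5 + 1 = 6
Ivan-Mona-Dave-Nora: 3 + 9 + 1 = 13
Ivan-Grace-Judy-Dave-Nora: 5 + 5 + 1 + 1 = 12
Ivan-Mona-Carol-Nora: 3 + 5 + 4 = 12
Ivan-Mona-Grace-Nora: 3 + 9 + 1 = 13
Best route has total 6.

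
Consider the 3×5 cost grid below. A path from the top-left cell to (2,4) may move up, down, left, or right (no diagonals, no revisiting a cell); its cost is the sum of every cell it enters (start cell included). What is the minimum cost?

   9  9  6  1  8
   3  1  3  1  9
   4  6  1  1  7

25

Cheapest: [0,0] [1,0] [1,1] [1,2] [1,3] [2,3] [2,4]
  9 + 3 + 1 + 3 + 1 + 1 + 7 = 25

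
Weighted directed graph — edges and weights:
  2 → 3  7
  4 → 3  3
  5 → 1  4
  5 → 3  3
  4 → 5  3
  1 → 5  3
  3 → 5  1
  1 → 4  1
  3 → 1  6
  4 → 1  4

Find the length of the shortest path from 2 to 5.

Paths from 2 to 5:
2 -> 3 -> 5: 7 + 1 = 8
2 -> 3 -> 1 -> 5: 7 + 6 + 3 = 16
2 -> 3 -> 1 -> 4 -> 5: 7 + 6 + 1 + 3 = 17
Best route has total 8.

8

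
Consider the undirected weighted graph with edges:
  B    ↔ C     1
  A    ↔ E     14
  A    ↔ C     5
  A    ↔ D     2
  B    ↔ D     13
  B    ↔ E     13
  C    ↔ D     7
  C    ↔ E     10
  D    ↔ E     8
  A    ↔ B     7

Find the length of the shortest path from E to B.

A few of the E→B routes:
E-C-B: 10 + 1 = 11
E-B: 13
E-D-C-B: 8 + 7 + 1 = 16
Shortest: 11.

11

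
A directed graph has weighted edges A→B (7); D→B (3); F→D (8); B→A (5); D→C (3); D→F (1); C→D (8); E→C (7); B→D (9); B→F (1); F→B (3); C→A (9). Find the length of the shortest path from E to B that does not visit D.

23

Candidate routes:
E → C → A → B: 7 + 9 + 7 = 23
Shortest: 23.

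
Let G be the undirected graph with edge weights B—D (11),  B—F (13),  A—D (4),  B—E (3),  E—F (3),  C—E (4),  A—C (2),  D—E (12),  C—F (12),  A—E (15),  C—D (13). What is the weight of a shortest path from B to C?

7

Comparing a few candidate routes:
B -> E -> C: 3 + 4 = 7
B -> E -> F -> C: 3 + 3 + 12 = 18
B -> E -> A -> C: 3 + 15 + 2 = 20
B -> D -> A -> C: 11 + 4 + 2 = 17
B -> F -> E -> C: 13 + 3 + 4 = 20
The minimum is 7.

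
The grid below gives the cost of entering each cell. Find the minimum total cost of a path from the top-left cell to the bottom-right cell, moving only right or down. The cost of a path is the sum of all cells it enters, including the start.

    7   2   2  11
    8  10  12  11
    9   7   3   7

Best path: r0c0→r0c1→r0c2→r1c2→r2c2→r2c3
Cost: 7 + 2 + 2 + 12 + 3 + 7 = 33

33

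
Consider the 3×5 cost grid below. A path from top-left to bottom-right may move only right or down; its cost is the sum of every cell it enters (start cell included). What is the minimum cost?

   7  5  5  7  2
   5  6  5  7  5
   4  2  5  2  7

Best path: [0,0]→[1,0]→[2,0]→[2,1]→[2,2]→[2,3]→[2,4]
Cost: 7 + 5 + 4 + 2 + 5 + 2 + 7 = 32
For comparison, the top-then-right route costs 38.

32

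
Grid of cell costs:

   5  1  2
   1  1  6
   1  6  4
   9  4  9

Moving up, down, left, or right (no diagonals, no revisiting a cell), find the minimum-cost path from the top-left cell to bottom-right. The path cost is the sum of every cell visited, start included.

26

Take r0c0 -> r0c1 -> r1c1 -> r1c2 -> r2c2 -> r3c2 for a total of 5 + 1 + 1 + 6 + 4 + 9 = 26.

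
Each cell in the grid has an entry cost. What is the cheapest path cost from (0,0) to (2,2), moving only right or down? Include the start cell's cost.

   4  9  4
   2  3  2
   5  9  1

12

Take r0c0→r1c0→r1c1→r1c2→r2c2 for a total of 4 + 2 + 3 + 2 + 1 = 12.
For comparison, the top-then-right route costs 20.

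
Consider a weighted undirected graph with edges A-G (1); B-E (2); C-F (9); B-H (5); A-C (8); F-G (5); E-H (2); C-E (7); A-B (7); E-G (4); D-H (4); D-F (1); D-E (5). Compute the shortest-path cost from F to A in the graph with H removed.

Some routes from F to A avoiding H:
F -> D -> E -> G -> A: 1 + 5 + 4 + 1 = 11
F -> G -> A: 5 + 1 = 6
F -> D -> E -> B -> A: 1 + 5 + 2 + 7 = 15
Shortest: 6.

6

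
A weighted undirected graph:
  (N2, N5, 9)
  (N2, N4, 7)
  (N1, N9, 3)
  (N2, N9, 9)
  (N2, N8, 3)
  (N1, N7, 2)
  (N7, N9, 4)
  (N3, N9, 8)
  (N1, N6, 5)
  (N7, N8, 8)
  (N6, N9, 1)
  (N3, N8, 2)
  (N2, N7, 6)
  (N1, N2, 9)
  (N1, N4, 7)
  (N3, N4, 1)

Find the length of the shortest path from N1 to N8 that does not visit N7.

10

Some routes from N1 to N8 avoiding N7:
N1-N9-N3-N8: 3 + 8 + 2 = 13
N1-N4-N3-N8: 7 + 1 + 2 = 10
N1-N2-N8: 9 + 3 = 12
Best route has total 10.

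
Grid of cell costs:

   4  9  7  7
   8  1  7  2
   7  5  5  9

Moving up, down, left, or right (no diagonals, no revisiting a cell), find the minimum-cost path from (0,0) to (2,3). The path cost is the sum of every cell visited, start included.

Take (0,0)→(1,0)→(1,1)→(1,2)→(1,3)→(2,3) for a total of 4 + 8 + 1 + 7 + 2 + 9 = 31.

31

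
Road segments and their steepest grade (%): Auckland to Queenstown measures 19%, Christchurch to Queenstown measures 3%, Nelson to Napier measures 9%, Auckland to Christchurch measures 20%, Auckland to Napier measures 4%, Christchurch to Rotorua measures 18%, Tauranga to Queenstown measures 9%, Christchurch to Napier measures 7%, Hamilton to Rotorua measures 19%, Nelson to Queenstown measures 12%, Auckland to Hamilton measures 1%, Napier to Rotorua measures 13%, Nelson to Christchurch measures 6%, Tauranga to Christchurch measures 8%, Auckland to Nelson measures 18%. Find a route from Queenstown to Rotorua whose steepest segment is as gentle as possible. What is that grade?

13

Some routes from Queenstown to Rotorua:
Queenstown→Nelson→Christchurch→Napier→Rotorua: max(12, 6, 7, 13) = 13
Queenstown→Nelson→Napier→Rotorua: max(12, 9, 13) = 13
Queenstown→Tauranga→Christchurch→Napier→Rotorua: max(9, 8, 7, 13) = 13
Queenstown→Tauranga→Christchurch→Nelson→Napier→Rotorua: max(9, 8, 6, 9, 13) = 13
Best route has worst link 13%.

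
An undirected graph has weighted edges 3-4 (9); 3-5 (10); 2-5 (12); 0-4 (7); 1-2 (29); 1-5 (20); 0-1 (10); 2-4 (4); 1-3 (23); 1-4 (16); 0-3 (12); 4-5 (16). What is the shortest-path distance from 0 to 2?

Checking several routes:
0 → 3 → 4 → 2: 12 + 9 + 4 = 25
0 → 4 → 2: 7 + 4 = 11
0 → 4 → 5 → 2: 7 + 16 + 12 = 35
0 → 1 → 4 → 2: 10 + 16 + 4 = 30
0 → 3 → 5 → 2: 12 + 10 + 12 = 34
0 → 4 → 3 → 5 → 2: 7 + 9 + 10 + 12 = 38
The minimum is 11.

11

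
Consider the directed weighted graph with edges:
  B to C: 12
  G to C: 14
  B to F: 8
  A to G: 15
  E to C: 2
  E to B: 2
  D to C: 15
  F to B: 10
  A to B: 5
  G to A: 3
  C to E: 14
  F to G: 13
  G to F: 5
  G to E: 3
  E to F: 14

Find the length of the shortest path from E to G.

23

Paths from E to G:
E - B - F - G: 2 + 8 + 13 = 23
E - F - G: 14 + 13 = 27
The minimum is 23.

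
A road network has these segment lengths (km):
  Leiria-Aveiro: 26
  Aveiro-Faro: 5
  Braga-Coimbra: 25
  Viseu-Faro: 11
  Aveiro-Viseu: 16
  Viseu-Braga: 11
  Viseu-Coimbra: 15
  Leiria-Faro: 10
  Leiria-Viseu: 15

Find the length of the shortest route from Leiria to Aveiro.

15

Some routes from Leiria to Aveiro:
Leiria - Aveiro: 26
Leiria - Viseu - Faro - Aveiro: 15 + 11 + 5 = 31
Leiria - Viseu - Aveiro: 15 + 16 = 31
Leiria - Faro - Aveiro: 10 + 5 = 15
Best route has total 15 km.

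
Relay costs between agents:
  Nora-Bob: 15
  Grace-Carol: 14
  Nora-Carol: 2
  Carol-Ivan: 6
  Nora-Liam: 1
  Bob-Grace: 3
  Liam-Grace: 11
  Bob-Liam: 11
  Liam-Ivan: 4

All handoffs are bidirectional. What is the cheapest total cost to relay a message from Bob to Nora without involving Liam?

Routes from Bob to Nora avoiding Liam:
Bob → Grace → Carol → Nora: 3 + 14 + 2 = 19
Bob → Nora: 15
The minimum is 15.

15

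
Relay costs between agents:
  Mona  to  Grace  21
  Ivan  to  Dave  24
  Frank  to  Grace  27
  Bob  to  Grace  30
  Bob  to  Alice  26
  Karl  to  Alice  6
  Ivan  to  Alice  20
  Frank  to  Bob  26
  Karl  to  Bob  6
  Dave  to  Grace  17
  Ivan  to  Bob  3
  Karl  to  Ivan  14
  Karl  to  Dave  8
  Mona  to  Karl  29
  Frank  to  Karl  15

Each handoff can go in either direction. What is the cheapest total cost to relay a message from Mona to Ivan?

38

Checking several routes:
Mona-Karl-Bob-Ivan: 29 + 6 + 3 = 38
Mona-Karl-Alice-Ivan: 29 + 6 + 20 = 55
Mona-Grace-Dave-Karl-Bob-Ivan: 21 + 17 + 8 + 6 + 3 = 55
Mona-Karl-Ivan: 29 + 14 = 43
Mona-Grace-Bob-Ivan: 21 + 30 + 3 = 54
Best route has total 38.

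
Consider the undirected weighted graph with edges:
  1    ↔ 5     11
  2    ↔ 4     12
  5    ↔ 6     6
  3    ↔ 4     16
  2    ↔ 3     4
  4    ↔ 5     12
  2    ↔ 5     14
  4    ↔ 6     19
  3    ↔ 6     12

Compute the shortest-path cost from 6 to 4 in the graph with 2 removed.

18

Routes from 6 to 4 avoiding 2:
6-4: 19
6-5-4: 6 + 12 = 18
6-3-4: 12 + 16 = 28
Best route has total 18.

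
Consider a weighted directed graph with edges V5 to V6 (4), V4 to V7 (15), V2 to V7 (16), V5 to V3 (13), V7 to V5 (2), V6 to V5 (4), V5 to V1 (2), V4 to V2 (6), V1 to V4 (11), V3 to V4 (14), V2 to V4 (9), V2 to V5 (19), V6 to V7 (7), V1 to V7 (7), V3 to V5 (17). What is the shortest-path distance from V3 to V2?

20

Paths from V3 to V2:
V3 - V5 - V1 - V4 - V2: 17 + 2 + 11 + 6 = 36
V3 - V4 - V2: 14 + 6 = 20
The minimum is 20.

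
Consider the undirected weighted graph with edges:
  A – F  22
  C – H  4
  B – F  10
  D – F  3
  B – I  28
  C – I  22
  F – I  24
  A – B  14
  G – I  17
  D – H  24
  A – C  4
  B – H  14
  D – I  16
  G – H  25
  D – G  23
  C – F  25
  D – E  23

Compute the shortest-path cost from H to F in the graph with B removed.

27

Some routes from H to F avoiding B:
H-D-F: 24 + 3 = 27
H-C-I-D-F: 4 + 22 + 16 + 3 = 45
H-C-A-F: 4 + 4 + 22 = 30
H-C-F: 4 + 25 = 29
Shortest: 27.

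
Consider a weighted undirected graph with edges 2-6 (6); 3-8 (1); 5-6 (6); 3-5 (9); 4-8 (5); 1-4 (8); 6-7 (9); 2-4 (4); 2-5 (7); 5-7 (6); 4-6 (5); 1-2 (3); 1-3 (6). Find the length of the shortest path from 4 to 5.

A few of the 4→5 routes:
4-8-3-5: 5 + 1 + 9 = 15
4-2-5: 4 + 7 = 11
4-6-5: 5 + 6 = 11
Shortest: 11.

11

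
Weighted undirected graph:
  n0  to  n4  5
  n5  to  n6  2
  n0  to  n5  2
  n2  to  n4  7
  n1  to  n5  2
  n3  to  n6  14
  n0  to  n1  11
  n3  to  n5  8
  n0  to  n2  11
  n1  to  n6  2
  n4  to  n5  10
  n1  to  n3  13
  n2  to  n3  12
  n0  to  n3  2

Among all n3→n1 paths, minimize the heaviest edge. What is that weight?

2

A few of the n3→n1 routes:
n3 -> n5 -> n6 -> n1: max(8, 2, 2) = 8
n3 -> n0 -> n5 -> n1: max(2, 2, 2) = 2
n3 -> n5 -> n1: max(8, 2) = 8
n3 -> n0 -> n5 -> n6 -> n1: max(2, 2, 2, 2) = 2
n3 -> n0 -> n4 -> n5 -> n1: max(2, 5, 10, 2) = 10
n3 -> n0 -> n4 -> n5 -> n6 -> n1: max(2, 5, 10, 2, 2) = 10
Best route has worst link 2.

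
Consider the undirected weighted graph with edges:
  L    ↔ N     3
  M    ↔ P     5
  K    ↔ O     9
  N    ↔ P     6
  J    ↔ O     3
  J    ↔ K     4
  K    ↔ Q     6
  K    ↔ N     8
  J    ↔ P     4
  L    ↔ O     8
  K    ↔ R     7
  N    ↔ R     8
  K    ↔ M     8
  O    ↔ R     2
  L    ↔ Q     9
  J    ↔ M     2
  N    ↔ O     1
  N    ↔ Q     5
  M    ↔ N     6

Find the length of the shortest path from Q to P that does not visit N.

Some routes from Q to P avoiding N:
Q -> K -> M -> P: 6 + 8 + 5 = 19
Q -> K -> J -> M -> P: 6 + 4 + 2 + 5 = 17
Q -> K -> J -> P: 6 + 4 + 4 = 14
Q -> K -> O -> J -> P: 6 + 9 + 3 + 4 = 22
Q -> K -> M -> J -> P: 6 + 8 + 2 + 4 = 20
The minimum is 14.

14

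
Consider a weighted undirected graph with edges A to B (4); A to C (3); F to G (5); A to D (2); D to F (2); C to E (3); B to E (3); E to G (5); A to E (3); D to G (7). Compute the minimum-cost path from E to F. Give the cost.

7

A few of the E→F routes:
E → G → F: 5 + 5 = 10
E → A → D → F: 3 + 2 + 2 = 7
E → B → A → D → F: 3 + 4 + 2 + 2 = 11
E → C → A → D → F: 3 + 3 + 2 + 2 = 10
The minimum is 7.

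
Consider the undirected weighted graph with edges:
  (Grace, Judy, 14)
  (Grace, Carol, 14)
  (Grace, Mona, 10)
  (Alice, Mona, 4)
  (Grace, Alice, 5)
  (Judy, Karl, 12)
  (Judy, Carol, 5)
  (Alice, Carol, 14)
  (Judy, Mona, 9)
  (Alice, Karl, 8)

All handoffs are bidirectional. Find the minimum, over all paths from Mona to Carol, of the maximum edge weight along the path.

9

Checking several routes:
Mona - Alice - Carol: max(4, 14) = 14
Mona - Alice - Grace - Carol: max(4, 5, 14) = 14
Mona - Alice - Grace - Judy - Carol: max(4, 5, 14, 5) = 14
Mona - Alice - Karl - Judy - Carol: max(4, 8, 12, 5) = 12
Mona - Grace - Alice - Karl - Judy - Carol: max(10, 5, 8, 12, 5) = 12
Mona - Judy - Carol: max(9, 5) = 9
Best route has worst link 9.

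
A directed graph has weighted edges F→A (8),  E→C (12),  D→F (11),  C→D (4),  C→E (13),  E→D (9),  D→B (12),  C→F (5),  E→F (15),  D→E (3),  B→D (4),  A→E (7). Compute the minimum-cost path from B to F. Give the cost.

15

Paths from B to F:
B-D-F: 4 + 11 = 15
B-D-E-F: 4 + 3 + 15 = 22
B-D-E-C-F: 4 + 3 + 12 + 5 = 24
The minimum is 15.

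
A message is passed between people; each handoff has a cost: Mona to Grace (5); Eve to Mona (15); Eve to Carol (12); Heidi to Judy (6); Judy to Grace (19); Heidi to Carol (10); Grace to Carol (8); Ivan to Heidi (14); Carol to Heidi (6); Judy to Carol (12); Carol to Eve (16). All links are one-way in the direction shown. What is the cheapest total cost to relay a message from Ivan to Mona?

Candidate routes:
Ivan→Heidi→Carol→Eve→Mona: 14 + 10 + 16 + 15 = 55
Ivan→Heidi→Judy→Grace→Carol→Eve→Mona: 14 + 6 + 19 + 8 + 16 + 15 = 78
Ivan→Heidi→Judy→Carol→Eve→Mona: 14 + 6 + 12 + 16 + 15 = 63
Best route has total 55.

55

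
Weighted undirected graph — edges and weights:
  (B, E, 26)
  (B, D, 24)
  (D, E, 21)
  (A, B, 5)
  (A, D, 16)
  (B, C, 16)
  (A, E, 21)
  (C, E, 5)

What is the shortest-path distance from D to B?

21

Comparing a few candidate routes:
D-B: 24
D-A-B: 16 + 5 = 21
D-E-A-B: 21 + 21 + 5 = 47
D-E-C-B: 21 + 5 + 16 = 42
The minimum is 21.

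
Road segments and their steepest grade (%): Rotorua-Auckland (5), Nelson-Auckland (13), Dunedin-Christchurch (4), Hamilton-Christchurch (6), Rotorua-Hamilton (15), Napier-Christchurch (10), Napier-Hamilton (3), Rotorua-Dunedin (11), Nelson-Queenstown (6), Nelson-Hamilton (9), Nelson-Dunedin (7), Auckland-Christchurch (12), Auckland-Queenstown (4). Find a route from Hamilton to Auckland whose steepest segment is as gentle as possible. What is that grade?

7

Comparing a few candidate routes:
Hamilton→Christchurch→Dunedin→Rotorua→Auckland: max(6, 4, 11, 5) = 11
Hamilton→Christchurch→Dunedin→Nelson→Queenstown→Auckland: max(6, 4, 7, 6, 4) = 7
Hamilton→Napier→Christchurch→Dunedin→Nelson→Queenstown→Auckland: max(3, 10, 4, 7, 6, 4) = 10
Hamilton→Nelson→Queenstown→Auckland: max(9, 6, 4) = 9
Smallest bottleneck: 7%.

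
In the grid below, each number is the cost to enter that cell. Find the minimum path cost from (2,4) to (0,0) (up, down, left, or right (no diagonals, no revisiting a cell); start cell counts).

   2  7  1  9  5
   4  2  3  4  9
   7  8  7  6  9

One optimal route is r2c4 r2c3 r1c3 r1c2 r1c1 r1c0 r0c0.
Its cost is 9 + 6 + 4 + 3 + 2 + 4 + 2 = 30.

30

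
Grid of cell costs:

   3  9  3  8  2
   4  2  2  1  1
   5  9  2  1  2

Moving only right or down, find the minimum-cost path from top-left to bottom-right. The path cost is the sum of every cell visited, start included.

15

Path [0,0] → [1,0] → [1,1] → [1,2] → [1,3] → [1,4] → [2,4]: 3 + 4 + 2 + 2 + 1 + 1 + 2 = 15.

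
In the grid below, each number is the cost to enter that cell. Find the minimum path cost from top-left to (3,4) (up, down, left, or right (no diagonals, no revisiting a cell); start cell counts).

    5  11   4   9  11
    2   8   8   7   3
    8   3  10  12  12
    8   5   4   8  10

45

Take (0,0) → (1,0) → (1,1) → (2,1) → (3,1) → (3,2) → (3,3) → (3,4) for a total of 5 + 2 + 8 + 3 + 5 + 4 + 8 + 10 = 45.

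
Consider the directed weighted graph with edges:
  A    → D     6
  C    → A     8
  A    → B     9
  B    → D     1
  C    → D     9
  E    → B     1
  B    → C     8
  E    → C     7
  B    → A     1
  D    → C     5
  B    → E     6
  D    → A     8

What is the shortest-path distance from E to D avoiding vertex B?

16

Routes from E to D avoiding B:
E → C → D: 7 + 9 = 16
E → C → A → D: 7 + 8 + 6 = 21
Best route has total 16.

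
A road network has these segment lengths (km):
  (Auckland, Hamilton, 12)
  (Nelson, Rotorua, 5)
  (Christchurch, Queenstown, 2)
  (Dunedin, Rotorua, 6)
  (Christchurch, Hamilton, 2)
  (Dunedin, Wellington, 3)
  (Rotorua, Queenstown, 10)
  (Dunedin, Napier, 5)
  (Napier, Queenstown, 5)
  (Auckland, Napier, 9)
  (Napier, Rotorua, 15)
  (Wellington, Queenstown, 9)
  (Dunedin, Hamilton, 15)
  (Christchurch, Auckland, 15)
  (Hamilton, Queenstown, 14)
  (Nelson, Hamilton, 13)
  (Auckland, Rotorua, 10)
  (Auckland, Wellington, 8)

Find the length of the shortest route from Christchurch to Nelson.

15

Checking several routes:
Christchurch-Queenstown-Wellington-Dunedin-Rotorua-Nelson: 2 + 9 + 3 + 6 + 5 = 25
Christchurch-Queenstown-Napier-Dunedin-Rotorua-Nelson: 2 + 5 + 5 + 6 + 5 = 23
Christchurch-Hamilton-Dunedin-Rotorua-Nelson: 2 + 15 + 6 + 5 = 28
Christchurch-Queenstown-Napier-Rotorua-Nelson: 2 + 5 + 15 + 5 = 27
Christchurch-Queenstown-Rotorua-Nelson: 2 + 10 + 5 = 17
Christchurch-Hamilton-Nelson: 2 + 13 = 15
The minimum is 15 km.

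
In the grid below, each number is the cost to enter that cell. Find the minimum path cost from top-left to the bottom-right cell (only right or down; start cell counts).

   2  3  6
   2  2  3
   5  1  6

One optimal route is [0,0] -> [1,0] -> [1,1] -> [2,1] -> [2,2].
Its cost is 2 + 2 + 2 + 1 + 6 = 13.
For comparison, the top-then-right route costs 20.

13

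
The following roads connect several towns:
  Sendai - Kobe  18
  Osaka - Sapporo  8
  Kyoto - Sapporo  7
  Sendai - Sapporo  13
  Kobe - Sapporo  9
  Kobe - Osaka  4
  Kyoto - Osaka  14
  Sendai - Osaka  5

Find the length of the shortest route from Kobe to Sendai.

Checking several routes:
Kobe - Sapporo - Sendai: 9 + 13 = 22
Kobe - Sapporo - Osaka - Sendai: 9 + 8 + 5 = 22
Kobe - Osaka - Sendai: 4 + 5 = 9
Kobe - Sendai: 18
The minimum is 9.

9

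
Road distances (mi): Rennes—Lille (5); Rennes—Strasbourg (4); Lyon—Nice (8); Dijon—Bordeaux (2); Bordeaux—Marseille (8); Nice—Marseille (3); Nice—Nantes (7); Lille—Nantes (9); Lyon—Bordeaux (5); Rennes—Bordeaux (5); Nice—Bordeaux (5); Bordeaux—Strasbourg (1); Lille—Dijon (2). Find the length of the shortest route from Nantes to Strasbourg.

Checking several routes:
Nantes → Lille → Dijon → Bordeaux → Strasbourg: 9 + 2 + 2 + 1 = 14
Nantes → Nice → Bordeaux → Strasbourg: 7 + 5 + 1 = 13
Nantes → Lille → Rennes → Strasbourg: 9 + 5 + 4 = 18
Best route has total 13 mi.

13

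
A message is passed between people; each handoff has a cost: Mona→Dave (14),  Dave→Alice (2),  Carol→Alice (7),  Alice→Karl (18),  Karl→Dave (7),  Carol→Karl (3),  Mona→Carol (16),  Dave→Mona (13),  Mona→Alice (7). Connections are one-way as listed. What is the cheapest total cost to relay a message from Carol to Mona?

Candidate routes:
Carol→Karl→Dave→Mona: 3 + 7 + 13 = 23
Carol→Alice→Karl→Dave→Mona: 7 + 18 + 7 + 13 = 45
The minimum is 23.

23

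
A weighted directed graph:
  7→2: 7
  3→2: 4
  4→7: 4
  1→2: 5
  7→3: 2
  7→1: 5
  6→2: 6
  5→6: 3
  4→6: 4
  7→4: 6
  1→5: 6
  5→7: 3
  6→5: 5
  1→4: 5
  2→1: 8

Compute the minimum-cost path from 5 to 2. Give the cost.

A few of the 5→2 routes:
5→7→1→2: 3 + 5 + 5 = 13
5→6→2: 3 + 6 = 9
5→7→3→2: 3 + 2 + 4 = 9
5→7→2: 3 + 7 = 10
Shortest: 9.

9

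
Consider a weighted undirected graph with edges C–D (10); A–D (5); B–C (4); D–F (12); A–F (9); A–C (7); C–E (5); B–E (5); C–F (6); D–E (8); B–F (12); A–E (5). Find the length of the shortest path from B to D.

Checking several routes:
B - E - A - D: 5 + 5 + 5 = 15
B - C - D: 4 + 10 = 14
B - E - D: 5 + 8 = 13
Best route has total 13.

13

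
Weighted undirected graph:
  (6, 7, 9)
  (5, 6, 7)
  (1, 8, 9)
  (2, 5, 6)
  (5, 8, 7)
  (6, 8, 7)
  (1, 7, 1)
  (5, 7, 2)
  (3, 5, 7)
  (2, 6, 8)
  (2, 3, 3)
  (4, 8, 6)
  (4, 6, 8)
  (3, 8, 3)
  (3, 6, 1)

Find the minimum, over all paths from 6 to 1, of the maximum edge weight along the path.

6

Some routes from 6 to 1:
6→3→2→5→7→1: max(1, 3, 6, 2, 1) = 6
6→3→5→7→1: max(1, 7, 2, 1) = 7
6→8→5→7→1: max(7, 7, 2, 1) = 7
6→3→8→5→7→1: max(1, 3, 7, 2, 1) = 7
Smallest bottleneck: 6.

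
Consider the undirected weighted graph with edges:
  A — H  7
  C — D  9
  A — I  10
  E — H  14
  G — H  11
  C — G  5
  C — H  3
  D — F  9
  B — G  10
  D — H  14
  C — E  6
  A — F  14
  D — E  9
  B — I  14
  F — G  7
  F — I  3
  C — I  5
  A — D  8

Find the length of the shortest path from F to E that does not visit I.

Comparing a few candidate routes:
F → G → H → C → E: 7 + 11 + 3 + 6 = 27
F → G → C → E: 7 + 5 + 6 = 18
F → D → C → E: 9 + 9 + 6 = 24
F → D → E: 9 + 9 = 18
Shortest: 18.

18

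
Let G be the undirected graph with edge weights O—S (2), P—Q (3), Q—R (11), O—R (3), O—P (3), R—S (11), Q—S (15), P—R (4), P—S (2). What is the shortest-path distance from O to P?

Comparing a few candidate routes:
O -> S -> R -> P: 2 + 11 + 4 = 17
O -> R -> P: 3 + 4 = 7
O -> R -> S -> P: 3 + 11 + 2 = 16
O -> S -> P: 2 + 2 = 4
O -> P: 3
O -> R -> Q -> P: 3 + 11 + 3 = 17
Best route has total 3.

3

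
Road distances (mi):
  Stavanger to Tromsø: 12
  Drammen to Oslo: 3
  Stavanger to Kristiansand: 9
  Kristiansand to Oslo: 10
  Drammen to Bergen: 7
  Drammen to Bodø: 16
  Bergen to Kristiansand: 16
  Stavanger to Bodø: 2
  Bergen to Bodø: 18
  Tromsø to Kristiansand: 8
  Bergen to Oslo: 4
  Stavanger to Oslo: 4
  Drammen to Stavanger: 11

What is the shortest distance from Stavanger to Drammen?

A few of the Stavanger→Drammen routes:
Stavanger - Drammen: 11
Stavanger - Oslo - Bergen - Drammen: 4 + 4 + 7 = 15
Stavanger - Oslo - Drammen: 4 + 3 = 7
Best route has total 7 mi.

7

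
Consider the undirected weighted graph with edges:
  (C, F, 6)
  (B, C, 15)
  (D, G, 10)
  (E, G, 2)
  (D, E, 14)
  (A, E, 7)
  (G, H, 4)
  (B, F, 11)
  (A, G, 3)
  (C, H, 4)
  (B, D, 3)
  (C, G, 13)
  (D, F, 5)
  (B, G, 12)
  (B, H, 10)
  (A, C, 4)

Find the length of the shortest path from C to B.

A few of the C→B routes:
C - B: 15
C - F - D - B: 6 + 5 + 3 = 14
C - H - G - B: 4 + 4 + 12 = 20
C - F - B: 6 + 11 = 17
C - A - G - B: 4 + 3 + 12 = 19
C - H - B: 4 + 10 = 14
Best route has total 14.

14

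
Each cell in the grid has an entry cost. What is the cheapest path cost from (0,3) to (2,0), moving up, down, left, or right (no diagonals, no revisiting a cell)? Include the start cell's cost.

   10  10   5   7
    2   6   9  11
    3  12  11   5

32

One optimal route is r0c3→r0c2→r1c2→r1c1→r1c0→r2c0.
Its cost is 7 + 5 + 9 + 6 + 2 + 3 = 32.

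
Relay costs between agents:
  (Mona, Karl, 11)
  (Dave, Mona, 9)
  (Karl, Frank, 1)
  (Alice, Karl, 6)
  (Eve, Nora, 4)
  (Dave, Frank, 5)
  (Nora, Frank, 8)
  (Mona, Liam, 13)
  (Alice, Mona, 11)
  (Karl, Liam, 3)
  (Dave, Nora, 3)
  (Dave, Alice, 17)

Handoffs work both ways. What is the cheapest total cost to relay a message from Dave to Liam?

Comparing a few candidate routes:
Dave -> Frank -> Karl -> Liam: 5 + 1 + 3 = 9
Dave -> Mona -> Liam: 9 + 13 = 22
Dave -> Nora -> Frank -> Karl -> Liam: 3 + 8 + 1 + 3 = 15
The minimum is 9.

9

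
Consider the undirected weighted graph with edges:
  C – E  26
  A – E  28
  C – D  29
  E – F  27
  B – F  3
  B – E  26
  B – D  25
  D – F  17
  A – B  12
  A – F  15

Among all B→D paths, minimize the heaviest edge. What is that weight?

17

Checking several routes:
B → A → F → D: max(12, 15, 17) = 17
B → A → E → F → D: max(12, 28, 27, 17) = 28
B → E → F → D: max(26, 27, 17) = 27
B → D: max(25) = 25
B → E → A → F → D: max(26, 28, 15, 17) = 28
B → F → D: max(3, 17) = 17
The minimum achievable maximum is 17.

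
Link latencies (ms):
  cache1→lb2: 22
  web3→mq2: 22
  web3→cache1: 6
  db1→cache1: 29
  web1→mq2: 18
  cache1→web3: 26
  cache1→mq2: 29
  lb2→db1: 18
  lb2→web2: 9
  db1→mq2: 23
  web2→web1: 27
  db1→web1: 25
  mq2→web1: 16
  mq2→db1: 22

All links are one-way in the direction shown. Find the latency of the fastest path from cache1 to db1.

Candidate routes:
cache1→mq2→db1: 29 + 22 = 51
cache1→lb2→db1: 22 + 18 = 40
cache1→lb2→web2→web1→mq2→db1: 22 + 9 + 27 + 18 + 22 = 98
cache1→web3→mq2→db1: 26 + 22 + 22 = 70
Shortest: 40 ms.

40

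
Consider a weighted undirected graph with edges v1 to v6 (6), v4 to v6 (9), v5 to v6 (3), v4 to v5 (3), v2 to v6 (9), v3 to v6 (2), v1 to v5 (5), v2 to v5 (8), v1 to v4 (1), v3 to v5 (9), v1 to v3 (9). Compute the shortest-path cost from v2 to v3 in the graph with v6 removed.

Paths from v2 to v3 avoiding v6:
v2→v5→v3: 8 + 9 = 17
v2→v5→v1→v3: 8 + 5 + 9 = 22
v2→v5→v4→v1→v3: 8 + 3 + 1 + 9 = 21
The minimum is 17.

17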